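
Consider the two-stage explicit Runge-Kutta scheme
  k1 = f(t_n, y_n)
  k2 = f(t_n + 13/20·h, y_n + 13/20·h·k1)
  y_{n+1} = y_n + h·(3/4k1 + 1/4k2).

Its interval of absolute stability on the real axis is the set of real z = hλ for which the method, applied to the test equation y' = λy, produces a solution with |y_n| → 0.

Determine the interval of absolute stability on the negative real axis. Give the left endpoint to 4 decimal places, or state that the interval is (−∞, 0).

Test eqn y'=λy, z=hλ:
  k1=λy_n ⇒ h·k1=z·y_n;  k2=λ(1+13/20z)y_n ⇒ h·k2=z(1+13/20z)y_n
  y_{n+1}/y_n = 1 + 3/4z + 1/4z(1+13/20z) = 1 + z + 13/80z²
  ⇒ R(z) = 1 + z + 13/80z².

Find x<0 with |R(x)|<1.
x=-1.41: |R|=0.0869
R=1: x+13/80x²=0 ⇒ x=−80/13=-6.1538; min R=1−1/(4·13/80)=-0.5385>−1
Confirm numerically:
  x=-4.745: |R|=0.08631 <1
  x=-4.617: |R|=0.15304 <1
  x=-3.473: |R|=0.51297 <1
  x=-6.423: |R|=1.28093 >1
  x=-6.378: |R|=1.23232 >1
  x=-6.320: |R|=1.17064 >1
So |R|<1 on (-6.1538, 0).

(-6.1538, 0).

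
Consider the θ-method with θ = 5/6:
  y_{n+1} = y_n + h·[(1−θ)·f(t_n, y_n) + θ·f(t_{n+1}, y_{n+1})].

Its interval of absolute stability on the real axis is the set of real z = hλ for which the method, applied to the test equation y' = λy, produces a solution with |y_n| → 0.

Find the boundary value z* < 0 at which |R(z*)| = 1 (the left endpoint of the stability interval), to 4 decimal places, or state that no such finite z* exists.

On y'=λy, z=hλ:
  y_{n+1} = y_n + z·[1/6·y_n + 5/6·y_{n+1}] ⇒ (1 − 5/6z)y_{n+1} = (1 + 1/6z)y_n
  so R(z) = (1 + 1/6z)/(1 − 5/6z).

Solve |R(x)|<1 on ℝ⁻.
x=-1.36: |R|=0.3625
x=-2: |R|=0.2500
x=-10: |R|=0.0714
x=-100: |R|=0.1858
θ=5/6≥1/2 ⇒ |1+1/6x|<|1−5/6x| ∀x<0 ⇒ interval (−∞,0).

unbounded; (−∞, 0).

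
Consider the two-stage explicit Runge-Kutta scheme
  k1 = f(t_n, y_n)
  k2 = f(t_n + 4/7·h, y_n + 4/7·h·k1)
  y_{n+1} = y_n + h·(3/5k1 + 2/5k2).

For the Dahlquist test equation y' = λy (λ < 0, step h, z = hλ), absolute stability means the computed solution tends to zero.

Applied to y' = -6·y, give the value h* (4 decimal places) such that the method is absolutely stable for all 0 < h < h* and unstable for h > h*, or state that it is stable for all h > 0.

Test eqn y'=λy, z=hλ:
  k1=λy_n ⇒ h·k1=z·y_n;  k2=λ(1+4/7z)y_n ⇒ h·k2=z(1+4/7z)y_n
  y_{n+1}/y_n = 1 + 3/5z + 2/5z(1+4/7z) = 1 + z + 8/35z²
  Hence R(z) = 1 + z + 8/35z².

Boundary: |R(x)|=1, x<0.
x=-1.07: |R|=0.1917
R=1: x+8/35x²=0 ⇒ x=−35/8=-4.3750; min R=1−1/(4·8/35)=-0.0938>−1
Confirm numerically:
  x=-4.329: |R|=0.95448 <1
  x=-4.090: |R|=0.73357 <1
  x=-3.738: |R|=0.45575 <1
  x=-2.430: |R|=0.08031 <1
  x=-4.727: |R|=1.38032 >1
  x=-4.480: |R|=1.10752 >1
So |R|<1 on (-4.3750, 0).

(-4.3750,0); λ=-6 ⇒ h* = (35/8)/6 = 0.7292.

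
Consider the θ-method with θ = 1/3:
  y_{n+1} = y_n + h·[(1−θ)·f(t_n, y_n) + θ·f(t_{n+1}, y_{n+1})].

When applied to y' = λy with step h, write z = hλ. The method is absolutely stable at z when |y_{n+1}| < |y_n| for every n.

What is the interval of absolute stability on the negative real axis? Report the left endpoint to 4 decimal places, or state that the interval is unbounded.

z∈(-6.0000,0).

Set f=λy, z=hλ:
  y_{n+1} = y_n + z·[2/3·y_n + 1/3·y_{n+1}] ⇒ (1 − 1/3z)y_{n+1} = (1 + 2/3z)y_n
  ⇒ R(z) = (1 + 2/3z)/(1 − 1/3z).

Find x<0 with |R(x)|<1.
x=-1.46: |R|=0.0179
R=−1: 1+2/3x = −1+1/3x ⇒ -1/3x=2 ⇒ x=2/(-1/3)=-6.0000
Confirm numerically:
  x=-5.678: |R|=0.96289 <1
  x=-3.960: |R|=0.70690 <1
  x=-3.669: |R|=0.65047 <1
  x=-3.103: |R|=0.52532 <1
  x=-6.545: |R|=1.05710 >1
  x=-6.483: |R|=1.05093 >1
  x=-6.361: |R|=1.03856 >1
Interval (-6.0000, 0).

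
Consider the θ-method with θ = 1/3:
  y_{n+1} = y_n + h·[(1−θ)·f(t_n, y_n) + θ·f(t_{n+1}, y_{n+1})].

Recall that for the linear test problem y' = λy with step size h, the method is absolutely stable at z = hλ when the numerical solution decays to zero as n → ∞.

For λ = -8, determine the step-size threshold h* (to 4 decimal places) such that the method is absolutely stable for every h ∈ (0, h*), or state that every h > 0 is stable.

With y'=λy (z=hλ):
  y_{n+1} = y_n + z·[2/3·y_n + 1/3·y_{n+1}] ⇒ (1 − 1/3z)y_{n+1} = (1 + 2/3z)y_n
  ⇒ R(z) = (1 + 2/3z)/(1 − 1/3z).

Boundary: |R(x)|=1, x<0.
x=-1.2: |R|=0.1429
R=−1: 1+2/3x = −1+1/3x ⇒ -1/3x=2 ⇒ x=2/(-1/3)=-6.0000
Confirm numerically:
  x=-4.141: |R|=0.73967 <1
  x=-3.849: |R|=0.68594 <1
  x=-3.708: |R|=0.65832 <1
  x=-3.651: |R|=0.64682 <1
  x=-6.549: |R|=1.05749 >1
  x=-6.242: |R|=1.02618 >1
  x=-6.045: |R|=1.00498 >1
So |R|<1 on (-6.0000, 0).

(-6.0000,0); λ=-8 ⇒ h* = (6)/8 = 0.7500.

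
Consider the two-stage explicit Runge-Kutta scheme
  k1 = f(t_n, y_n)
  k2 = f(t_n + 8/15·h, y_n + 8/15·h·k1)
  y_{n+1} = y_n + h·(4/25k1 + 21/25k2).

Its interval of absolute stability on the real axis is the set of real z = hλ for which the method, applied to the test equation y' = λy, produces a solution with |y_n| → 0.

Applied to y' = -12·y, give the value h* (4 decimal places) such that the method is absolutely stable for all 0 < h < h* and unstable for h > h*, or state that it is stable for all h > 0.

Test eqn y'=λy, z=hλ:
  k1=λy_n ⇒ h·k1=z·y_n;  k2=λ(1+8/15z)y_n ⇒ h·k2=z(1+8/15z)y_n
  y_{n+1}/y_n = 1 + 4/25z + 21/25z(1+8/15z) = 1 + z + 56/125z²
  ⇒ R(z) = 1 + z + 56/125z².

Boundary: |R(x)|=1, x<0.
x=-0.41: |R|=0.6653
R=1: x+56/125x²=0 ⇒ x=−125/56=-2.2321; min R=1−1/(4·56/125)=0.4420>−1
Confirm numerically:
  x=-2.193: |R|=0.96154 <1
  x=-1.896: |R|=0.71448 <1
  x=-1.580: |R|=0.53839 <1
  x=-1.515: |R|=0.51326 <1
  x=-2.540: |R|=1.35032 >1
  x=-2.462: |R|=1.25353 >1
Interval (-2.2321, 0).

(-2.2321,0); λ=-12 ⇒ h* = (125/56)/12 = 0.1860.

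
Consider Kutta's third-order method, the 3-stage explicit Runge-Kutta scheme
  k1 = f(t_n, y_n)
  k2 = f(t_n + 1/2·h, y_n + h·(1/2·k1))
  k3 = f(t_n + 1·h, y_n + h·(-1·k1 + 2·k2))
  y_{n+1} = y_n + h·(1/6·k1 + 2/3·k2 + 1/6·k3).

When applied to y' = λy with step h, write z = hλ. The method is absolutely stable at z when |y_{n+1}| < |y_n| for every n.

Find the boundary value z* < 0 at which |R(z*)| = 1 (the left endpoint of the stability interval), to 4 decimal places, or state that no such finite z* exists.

left endpoint -2.5127.

Set f=λy, z=hλ:
  order 3, 3-stage ⇒ R(z)=1+z+z^2/2+z^3/6
  (e.g. R(-0.43)=0.64920, |R|=0.64920)

Boundary: |R(x)|=1, x<0.
x=-0.43: |R|=0.6492
|R(-1.63)|=0.0233 |R(-1.54)|=0.0371 |R(-0.75)|=0.4609
Bisect:
  x_lo=-3.4012 |R|=3.1747  x_hi=-0.1951 |R|=0.8227
  mid=-1.79814 |R|=0.15048 →hi
  mid=-2.59967 |R|=1.14874 →lo
  mid=-2.19890 |R|=0.55333 →hi
  mid=-2.39928 |R|=0.82294 →hi
  mid=-2.49947 |R|=0.97831 →hi
  mid=-2.54957 |R|=1.06158 →lo
  mid=-2.52452 |R|=1.01947 →lo
  ...
  [-2.51278,-2.51259] ⇒ x*=-2.5127
Stable set (-2.5127, 0).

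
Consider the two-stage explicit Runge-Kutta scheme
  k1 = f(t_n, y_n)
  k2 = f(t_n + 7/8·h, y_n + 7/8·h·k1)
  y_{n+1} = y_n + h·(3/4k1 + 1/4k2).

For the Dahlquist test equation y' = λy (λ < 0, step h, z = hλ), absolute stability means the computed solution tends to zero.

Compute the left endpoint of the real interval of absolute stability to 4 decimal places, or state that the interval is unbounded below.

z* = -4.5714.

Set f=λy, z=hλ:
  k1=λy_n ⇒ h·k1=z·y_n;  k2=λ(1+7/8z)y_n ⇒ h·k2=z(1+7/8z)y_n
  y_{n+1}/y_n = 1 + 3/4z + 1/4z(1+7/8z) = 1 + z + 7/32z²
  ⇒ R(z) = 1 + z + 7/32z².

Solve |R(x)|<1 on ℝ⁻.
x=-0.99: |R|=0.2244
R=1: x+7/32x²=0 ⇒ x=−32/7=-4.5714; min R=1−1/(4·7/32)=-0.1429>−1
Confirm numerically:
  x=-4.368: |R|=0.80562 <1
  x=-2.862: |R|=0.07021 <1
  x=-2.420: |R|=0.13891 <1
  x=-5.099: |R|=1.58846 >1
  x=-4.847: |R|=1.29218 >1
Interval (-4.5714, 0).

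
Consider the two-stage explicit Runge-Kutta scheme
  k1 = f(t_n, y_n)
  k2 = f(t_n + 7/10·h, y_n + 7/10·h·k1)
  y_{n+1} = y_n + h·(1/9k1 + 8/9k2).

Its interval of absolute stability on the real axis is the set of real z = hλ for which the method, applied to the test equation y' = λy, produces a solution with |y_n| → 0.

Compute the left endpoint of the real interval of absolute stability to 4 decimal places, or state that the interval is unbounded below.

Test eqn y'=λy, z=hλ:
  k1=λy_n ⇒ h·k1=z·y_n;  k2=λ(1+7/10z)y_n ⇒ h·k2=z(1+7/10z)y_n
  y_{n+1}/y_n = 1 + 1/9z + 8/9z(1+7/10z) = 1 + z + 28/45z²
  so R(z) = 1 + z + 28/45z².

Need |R(x)|<1, x<0.
x=-1.63: |R|=1.0232
R=1: x+28/45x²=0 ⇒ x=−45/28=-1.6071; min R=1−1/(4·28/45)=0.5982>−1
Confirm numerically:
  x=-1.314: |R|=0.76033 <1
  x=-1.214: |R|=0.70303 <1
  x=-1.200: |R|=0.69600 <1
  x=-2.162: |R|=1.74642 >1
  x=-1.903: |R|=1.35032 >1
  x=-1.791: |R|=1.20489 >1
Interval (-1.6071, 0).

left endpoint -1.6071.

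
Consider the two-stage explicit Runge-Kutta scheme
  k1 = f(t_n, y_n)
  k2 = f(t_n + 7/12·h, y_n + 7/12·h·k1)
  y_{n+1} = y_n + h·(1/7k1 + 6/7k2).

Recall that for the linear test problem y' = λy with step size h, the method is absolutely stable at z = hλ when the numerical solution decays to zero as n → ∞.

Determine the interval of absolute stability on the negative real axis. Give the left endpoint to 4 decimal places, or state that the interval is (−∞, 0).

On y'=λy, z=hλ:
  k1=λy_n ⇒ h·k1=z·y_n;  k2=λ(1+7/12z)y_n ⇒ h·k2=z(1+7/12z)y_n
  y_{n+1}/y_n = 1 + 1/7z + 6/7z(1+7/12z) = 1 + z + 1/2z²
  so R(z) = 1 + z + 1/2z².

Boundary: |R(x)|=1, x<0.
x=-1.33: |R|=0.5544
R=1: x+1/2x²=0 ⇒ x=−2=-2.0000; min R=1−1/(4·1/2)=0.5000>−1
Confirm numerically:
  x=-1.616: |R|=0.68973 <1
  x=-0.956: |R|=0.50097 <1
  x=-0.941: |R|=0.50174 <1
  x=-2.543: |R|=1.69042 >1
  x=-2.458: |R|=1.56288 >1
  x=-2.091: |R|=1.09514 >1
So |R|<1 on (-2.0000, 0).

z∈(-2.0000,0).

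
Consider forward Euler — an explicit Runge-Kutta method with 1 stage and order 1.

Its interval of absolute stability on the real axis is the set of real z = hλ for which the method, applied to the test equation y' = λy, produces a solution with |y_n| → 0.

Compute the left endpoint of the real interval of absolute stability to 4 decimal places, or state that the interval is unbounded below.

With y'=λy (z=hλ):
  order 1, 1-stage ⇒ R(z)=1+z
  (e.g. R(-1.37)=-0.37000, |R|=0.37000)

Need |R(x)|<1, x<0.
x=-1.37: |R|=0.3700
|R(-2.18)|=1.1800 |R(-1.71)|=0.7100 |R(-1.51)|=0.5100
Bisect:
  x_lo=-2.3839 |R|=1.3839  x_hi=-0.3384 |R|=0.6616
  mid=-1.36113 |R|=0.36113 →hi
  mid=-1.87252 |R|=0.87252 →hi
  mid=-2.12821 |R|=1.12821 →lo
  mid=-2.00036 |R|=1.00036 →lo
  mid=-1.93644 |R|=0.93644 →hi
  mid=-1.96840 |R|=0.96840 →hi
  mid=-1.98438 |R|=0.98438 →hi
  mid=-1.99237 |R|=0.99237 →hi
  mid=-1.99637 |R|=0.99637 →hi
  mid=-1.99837 |R|=0.99837 →hi
  ...
  [-2.00011,-1.99999] ⇒ x*=-2.0000
Stable set (-2.0000, 0).

left endpoint -2.0000.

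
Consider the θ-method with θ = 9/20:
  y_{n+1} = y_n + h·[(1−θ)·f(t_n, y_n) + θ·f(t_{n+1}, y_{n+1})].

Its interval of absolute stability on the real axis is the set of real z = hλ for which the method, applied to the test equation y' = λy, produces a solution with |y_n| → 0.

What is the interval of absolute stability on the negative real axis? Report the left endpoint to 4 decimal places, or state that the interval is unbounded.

With y'=λy (z=hλ):
  y_{n+1} = y_n + z·[11/20·y_n + 9/20·y_{n+1}] ⇒ (1 − 9/20z)y_{n+1} = (1 + 11/20z)y_n
  so R(z) = (1 + 11/20z)/(1 − 9/20z).

Find x<0 with |R(x)|<1.
x=-1.44: |R|=0.1262
R=−1: 1+11/20x = −1+9/20x ⇒ -1/10x=2 ⇒ x=2/(-1/10)=-20.0000
Confirm numerically:
  x=-18.008: |R|=0.97812 <1
  x=-17.660: |R|=0.97385 <1
  x=-9.008: |R|=0.78249 <1
  x=-20.596: |R|=1.00580 >1
  x=-20.275: |R|=1.00272 >1
  x=-20.105: |R|=1.00105 >1
So |R|<1 on (-20.0000, 0).

(-20.0000, 0).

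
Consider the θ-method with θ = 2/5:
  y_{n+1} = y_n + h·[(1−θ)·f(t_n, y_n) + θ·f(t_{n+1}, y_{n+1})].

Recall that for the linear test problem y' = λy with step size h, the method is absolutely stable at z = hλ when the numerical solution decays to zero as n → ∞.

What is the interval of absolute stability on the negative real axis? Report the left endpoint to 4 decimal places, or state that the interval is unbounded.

Set f=λy, z=hλ:
  y_{n+1} = y_n + z·[3/5·y_n + 2/5·y_{n+1}] ⇒ (1 − 2/5z)y_{n+1} = (1 + 3/5z)y_n
  so R(z) = (1 + 3/5z)/(1 − 2/5z).

Solve |R(x)|<1 on ℝ⁻.
x=-1.12: |R|=0.2265
R=−1: 1+3/5x = −1+2/5x ⇒ -1/5x=2 ⇒ x=2/(-1/5)=-10.0000
Confirm numerically:
  x=-8.732: |R|=0.94355 <1
  x=-7.057: |R|=0.84603 <1
  x=-6.977: |R|=0.84051 <1
  x=-4.200: |R|=0.56716 <1
  x=-10.592: |R|=1.02261 >1
  x=-10.257: |R|=1.01007 >1
  x=-10.030: |R|=1.00120 >1
Stable set (-10.0000, 0).

z∈(-10.0000,0).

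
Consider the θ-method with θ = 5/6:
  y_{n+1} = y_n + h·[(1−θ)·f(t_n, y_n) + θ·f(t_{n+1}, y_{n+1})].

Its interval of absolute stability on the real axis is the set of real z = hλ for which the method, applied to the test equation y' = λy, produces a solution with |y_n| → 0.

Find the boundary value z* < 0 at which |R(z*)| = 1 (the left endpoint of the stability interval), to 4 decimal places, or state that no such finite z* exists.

unbounded; (−∞, 0).

On y'=λy, z=hλ:
  y_{n+1} = y_n + z·[1/6·y_n + 5/6·y_{n+1}] ⇒ (1 − 5/6z)y_{n+1} = (1 + 1/6z)y_n
  ⇒ R(z) = (1 + 1/6z)/(1 − 5/6z).

Solve |R(x)|<1 on ℝ⁻.
x=-1.07: |R|=0.4344
x=-2: |R|=0.2500
x=-10: |R|=0.0714
x=-100: |R|=0.1858
θ=5/6≥1/2 ⇒ |1+1/6x|<|1−5/6x| ∀x<0 ⇒ unbounded interval.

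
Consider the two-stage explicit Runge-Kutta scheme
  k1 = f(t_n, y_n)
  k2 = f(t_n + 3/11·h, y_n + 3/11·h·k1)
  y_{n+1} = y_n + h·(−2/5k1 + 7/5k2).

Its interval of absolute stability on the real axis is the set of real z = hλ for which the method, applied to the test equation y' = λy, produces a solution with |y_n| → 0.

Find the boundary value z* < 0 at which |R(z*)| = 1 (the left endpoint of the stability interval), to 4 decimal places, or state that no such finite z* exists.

z* = -2.6190.

With y'=λy (z=hλ):
  k1=λy_n ⇒ h·k1=z·y_n;  k2=λ(1+3/11z)y_n ⇒ h·k2=z(1+3/11z)y_n
  y_{n+1}/y_n = 1 − 2/5z + 7/5z(1+3/11z) = 1 + z + 21/55z²
  R(z) = 1 + z + 21/55z².

Find x<0 with |R(x)|<1.
x=-1.26: |R|=0.3462
R=1: x+21/55x²=0 ⇒ x=−55/21=-2.6190; min R=1−1/(4·21/55)=0.3452>−1
Confirm numerically:
  x=-1.973: |R|=0.51331 <1
  x=-1.541: |R|=0.36570 <1
  x=-1.169: |R|=0.35278 <1
  x=-3.163: |R|=1.65693 >1
  x=-3.107: |R|=1.57886 >1
Interval (-2.6190, 0).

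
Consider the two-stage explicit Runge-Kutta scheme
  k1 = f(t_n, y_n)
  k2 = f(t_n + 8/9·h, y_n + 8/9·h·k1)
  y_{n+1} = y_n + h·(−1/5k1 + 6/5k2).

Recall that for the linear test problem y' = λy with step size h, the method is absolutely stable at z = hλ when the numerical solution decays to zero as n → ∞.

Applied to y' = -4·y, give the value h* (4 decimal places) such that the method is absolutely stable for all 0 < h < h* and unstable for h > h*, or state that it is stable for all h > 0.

(-0.9375,0); λ=-4 ⇒ h* = (15/16)/4 = 0.2344.

On y'=λy, z=hλ:
  k1=λy_n ⇒ h·k1=z·y_n;  k2=λ(1+8/9z)y_n ⇒ h·k2=z(1+8/9z)y_n
  y_{n+1}/y_n = 1 − 1/5z + 6/5z(1+8/9z) = 1 + z + 16/15z²
  R(z) = 1 + z + 16/15z².

Need |R(x)|<1, x<0.
x=-1.67: |R|=2.3048
R=1: x+16/15x²=0 ⇒ x=−15/16=-0.9375; min R=1−1/(4·16/15)=0.7656>−1
Confirm numerically:
  x=-0.785: |R|=0.87231 <1
  x=-0.711: |R|=0.82822 <1
  x=-0.583: |R|=0.77955 <1
  x=-0.429: |R|=0.76731 <1
  x=-1.535: |R|=1.97831 >1
  x=-1.377: |R|=1.64554 >1
So |R|<1 on (-0.9375, 0).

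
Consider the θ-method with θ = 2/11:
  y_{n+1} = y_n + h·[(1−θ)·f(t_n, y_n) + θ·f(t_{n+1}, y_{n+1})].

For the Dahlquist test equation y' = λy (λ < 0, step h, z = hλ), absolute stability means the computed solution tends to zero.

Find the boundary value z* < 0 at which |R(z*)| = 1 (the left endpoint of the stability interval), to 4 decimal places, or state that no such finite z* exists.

left endpoint -3.1429.

Test eqn y'=λy, z=hλ:
  y_{n+1} = y_n + z·[9/11·y_n + 2/11·y_{n+1}] ⇒ (1 − 2/11z)y_{n+1} = (1 + 9/11z)y_n
  R(z) = (1 + 9/11z)/(1 − 2/11z).

Need |R(x)|<1, x<0.
x=-0.74: |R|=0.3478
R=−1: 1+9/11x = −1+2/11x ⇒ -7/11x=2 ⇒ x=2/(-7/11)=-3.1429
Confirm numerically:
  x=-2.759: |R|=0.83733 <1
  x=-1.687: |R|=0.29101 <1
  x=-1.670: |R|=0.28103 <1
  x=-3.460: |R|=1.12388 >1
  x=-3.437: |R|=1.11520 >1
  x=-3.265: |R|=1.04877 >1
Interval (-3.1429, 0).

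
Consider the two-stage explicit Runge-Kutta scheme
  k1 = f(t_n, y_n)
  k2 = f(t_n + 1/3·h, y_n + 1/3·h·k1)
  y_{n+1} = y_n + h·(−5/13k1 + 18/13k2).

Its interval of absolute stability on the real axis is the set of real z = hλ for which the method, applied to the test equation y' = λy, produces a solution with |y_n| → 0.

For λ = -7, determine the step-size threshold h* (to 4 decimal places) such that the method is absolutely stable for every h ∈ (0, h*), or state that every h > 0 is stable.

(-2.1667,0); λ=-7 ⇒ h* = (13/6)/7 = 0.3095.

On y'=λy, z=hλ:
  k1=λy_n ⇒ h·k1=z·y_n;  k2=λ(1+1/3z)y_n ⇒ h·k2=z(1+1/3z)y_n
  y_{n+1}/y_n = 1 − 5/13z + 18/13z(1+1/3z) = 1 + z + 6/13z²
  so R(z) = 1 + z + 6/13z².

Solve |R(x)|<1 on ℝ⁻.
x=-0.91: |R|=0.4722
R=1: x+6/13x²=0 ⇒ x=−13/6=-2.1667; min R=1−1/(4·6/13)=0.4583>−1
Confirm numerically:
  x=-1.538: |R|=0.55374 <1
  x=-1.470: |R|=0.52734 <1
  x=-1.156: |R|=0.46077 <1
  x=-2.765: |R|=1.76357 >1
  x=-2.284: |R|=1.12369 >1
Stable set (-2.1667, 0).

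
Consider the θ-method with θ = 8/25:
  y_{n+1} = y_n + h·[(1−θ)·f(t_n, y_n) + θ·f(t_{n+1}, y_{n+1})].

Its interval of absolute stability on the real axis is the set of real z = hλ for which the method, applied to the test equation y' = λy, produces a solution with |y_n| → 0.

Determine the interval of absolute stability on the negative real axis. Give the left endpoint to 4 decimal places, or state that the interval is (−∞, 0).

Test eqn y'=λy, z=hλ:
  y_{n+1} = y_n + z·[17/25·y_n + 8/25·y_{n+1}] ⇒ (1 − 8/25z)y_{n+1} = (1 + 17/25z)y_n
  R(z) = (1 + 17/25z)/(1 − 8/25z).

Find x<0 with |R(x)|<1.
x=-0.38: |R|=0.6612
R=−1: 1+17/25x = −1+8/25x ⇒ -9/25x=2 ⇒ x=2/(-9/25)=-5.5556
Confirm numerically:
  x=-4.587: |R|=0.85871 <1
  x=-4.077: |R|=0.76904 <1
  x=-2.833: |R|=0.48592 <1
  x=-5.842: |R|=1.03594 >1
  x=-5.734: |R|=1.02266 >1
Interval (-5.5556, 0).

z∈(-5.5556,0).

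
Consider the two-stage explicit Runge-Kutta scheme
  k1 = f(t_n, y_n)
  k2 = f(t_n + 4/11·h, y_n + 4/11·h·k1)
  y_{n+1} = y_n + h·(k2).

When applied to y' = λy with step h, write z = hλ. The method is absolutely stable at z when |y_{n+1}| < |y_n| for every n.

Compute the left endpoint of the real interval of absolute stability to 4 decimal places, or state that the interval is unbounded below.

With y'=λy (z=hλ):
  k1=λy_n ⇒ h·k1=z·y_n;  k2=λ(1+4/11z)y_n ⇒ h·k2=z(1+4/11z)y_n
  y_{n+1}/y_n = 1 + z(1+4/11z) = 1 + z + 4/11z²
  ⇒ R(z) = 1 + z + 4/11z².

Find x<0 with |R(x)|<1.
x=-0.57: |R|=0.5481
R=1: x+4/11x²=0 ⇒ x=−11/4=-2.7500; min R=1−1/(4·4/11)=0.3125>−1
Confirm numerically:
  x=-2.660: |R|=0.91295 <1
  x=-2.097: |R|=0.50206 <1
  x=-1.300: |R|=0.31455 <1
  x=-1.145: |R|=0.33174 <1
  x=-3.225: |R|=1.55705 >1
  x=-2.942: |R|=1.20541 >1
  x=-2.809: |R|=1.06027 >1
Stable set (-2.7500, 0).

left endpoint -2.7500.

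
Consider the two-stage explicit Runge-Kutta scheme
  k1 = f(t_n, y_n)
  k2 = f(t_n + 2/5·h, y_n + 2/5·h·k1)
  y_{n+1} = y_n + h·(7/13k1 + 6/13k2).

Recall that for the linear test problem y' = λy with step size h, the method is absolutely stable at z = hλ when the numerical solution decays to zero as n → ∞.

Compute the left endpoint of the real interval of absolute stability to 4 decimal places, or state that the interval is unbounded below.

Set f=λy, z=hλ:
  k1=λy_n ⇒ h·k1=z·y_n;  k2=λ(1+2/5z)y_n ⇒ h·k2=z(1+2/5z)y_n
  y_{n+1}/y_n = 1 + 7/13z + 6/13z(1+2/5z) = 1 + z + 12/65z²
  Hence R(z) = 1 + z + 12/65z².

Boundary: |R(x)|=1, x<0.
x=-1.33: |R|=0.0034
R=1: x+12/65x²=0 ⇒ x=−65/12=-5.4167; min R=1−1/(4·12/65)=-0.3542>−1
Confirm numerically:
  x=-3.691: |R|=0.17590 <1
  x=-2.801: |R|=0.35258 <1
  x=-2.522: |R|=0.34776 <1
  x=-2.201: |R|=0.30665 <1
  x=-5.911: |R|=1.53945 >1
  x=-5.897: |R|=1.52293 >1
  x=-5.588: |R|=1.17675 >1
So |R|<1 on (-5.4167, 0).

z* = -5.4167.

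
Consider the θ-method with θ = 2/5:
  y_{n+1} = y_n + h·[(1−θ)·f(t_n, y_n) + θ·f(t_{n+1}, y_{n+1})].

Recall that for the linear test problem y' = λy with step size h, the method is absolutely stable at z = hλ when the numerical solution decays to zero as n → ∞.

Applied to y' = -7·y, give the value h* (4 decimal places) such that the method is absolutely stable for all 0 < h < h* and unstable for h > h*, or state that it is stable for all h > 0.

(-10.0000,0); λ=-7 ⇒ h* = (10)/7 = 1.4286.

With y'=λy (z=hλ):
  y_{n+1} = y_n + z·[3/5·y_n + 2/5·y_{n+1}] ⇒ (1 − 2/5z)y_{n+1} = (1 + 3/5z)y_n
  Hence R(z) = (1 + 3/5z)/(1 − 2/5z).

Need |R(x)|<1, x<0.
x=-0.51: |R|=0.5764
R=−1: 1+3/5x = −1+2/5x ⇒ -1/5x=2 ⇒ x=2/(-1/5)=-10.0000
Confirm numerically:
  x=-8.868: |R|=0.95021 <1
  x=-8.577: |R|=0.93577 <1
  x=-5.200: |R|=0.68831 <1
  x=-10.221: |R|=1.00869 >1
  x=-10.163: |R|=1.00644 >1
  x=-10.136: |R|=1.00538 >1
So |R|<1 on (-10.0000, 0).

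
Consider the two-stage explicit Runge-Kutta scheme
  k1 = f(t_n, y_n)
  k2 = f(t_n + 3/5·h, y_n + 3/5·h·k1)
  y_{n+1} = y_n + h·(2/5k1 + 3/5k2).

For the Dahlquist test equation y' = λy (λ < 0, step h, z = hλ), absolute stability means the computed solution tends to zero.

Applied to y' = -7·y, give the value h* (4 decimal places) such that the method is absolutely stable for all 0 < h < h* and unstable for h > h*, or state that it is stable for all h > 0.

(-2.7778,0); λ=-7 ⇒ h* = (25/9)/7 = 0.3968.

Test eqn y'=λy, z=hλ:
  k1=λy_n ⇒ h·k1=z·y_n;  k2=λ(1+3/5z)y_n ⇒ h·k2=z(1+3/5z)y_n
  y_{n+1}/y_n = 1 + 2/5z + 3/5z(1+3/5z) = 1 + z + 9/25z²
  so R(z) = 1 + z + 9/25z².

Solve |R(x)|<1 on ℝ⁻.
x=-0.32: |R|=0.7169
R=1: x+9/25x²=0 ⇒ x=−25/9=-2.7778; min R=1−1/(4·9/25)=0.3056>−1
Confirm numerically:
  x=-2.341: |R|=0.63190 <1
  x=-1.934: |R|=0.41253 <1
  x=-1.300: |R|=0.30840 <1
  x=-2.929: |R|=1.15945 >1
  x=-2.840: |R|=1.06362 >1
Stable set (-2.7778, 0).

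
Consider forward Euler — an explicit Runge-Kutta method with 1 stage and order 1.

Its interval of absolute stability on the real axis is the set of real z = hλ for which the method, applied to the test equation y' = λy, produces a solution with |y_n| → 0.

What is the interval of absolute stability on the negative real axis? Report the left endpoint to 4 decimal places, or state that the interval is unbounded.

Test eqn y'=λy, z=hλ:
  order 1, 1-stage ⇒ R(z)=1+z
  (e.g. R(-0.36)=0.64000, |R|=0.64000)

Find x<0 with |R(x)|<1.
x=-0.36: |R|=0.6400
|R(-2.37)|=1.3700 |R(-0.71)|=0.2900 |R(-0.69)|=0.3100
Bisect:
  x_lo=-2.3472 |R|=1.3472  x_hi=-0.3947 |R|=0.6053
  mid=-1.37096 |R|=0.37096 →hi
  mid=-1.85910 |R|=0.85910 →hi
  mid=-2.10317 |R|=1.10317 →lo
  mid=-1.98114 |R|=0.98114 →hi
  mid=-2.04215 |R|=1.04215 →lo
  mid=-2.01164 |R|=1.01164 →lo
  mid=-1.99639 |R|=0.99639 →hi
  mid=-2.00402 |R|=1.00402 →lo
  mid=-2.00020 |R|=1.00020 →lo
  ...
  [-2.00009,-1.99997] ⇒ x*=-2.0000
Stable set (-2.0000, 0).

z∈(-2.0000,0).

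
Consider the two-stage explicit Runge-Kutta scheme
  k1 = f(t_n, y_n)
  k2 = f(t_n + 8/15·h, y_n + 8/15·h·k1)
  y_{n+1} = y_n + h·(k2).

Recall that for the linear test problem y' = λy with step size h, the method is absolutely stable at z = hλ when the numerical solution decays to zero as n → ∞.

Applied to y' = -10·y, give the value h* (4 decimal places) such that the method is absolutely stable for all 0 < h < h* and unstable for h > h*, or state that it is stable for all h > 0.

(-1.8750,0); λ=-10 ⇒ h* = (15/8)/10 = 0.1875.

With y'=λy (z=hλ):
  k1=λy_n ⇒ h·k1=z·y_n;  k2=λ(1+8/15z)y_n ⇒ h·k2=z(1+8/15z)y_n
  y_{n+1}/y_n = 1 + z(1+8/15z) = 1 + z + 8/15z²
  R(z) = 1 + z + 8/15z².

Find x<0 with |R(x)|<1.
x=-0.59: |R|=0.5957
R=1: x+8/15x²=0 ⇒ x=−15/8=-1.8750; min R=1−1/(4·8/15)=0.5312>−1
Confirm numerically:
  x=-1.704: |R|=0.84460 <1
  x=-1.679: |R|=0.82449 <1
  x=-1.210: |R|=0.57085 <1
  x=-1.052: |R|=0.53824 <1
  x=-2.473: |R|=1.78872 >1
  x=-2.438: |R|=1.73205 >1
  x=-2.356: |R|=1.60439 >1
Interval (-1.8750, 0).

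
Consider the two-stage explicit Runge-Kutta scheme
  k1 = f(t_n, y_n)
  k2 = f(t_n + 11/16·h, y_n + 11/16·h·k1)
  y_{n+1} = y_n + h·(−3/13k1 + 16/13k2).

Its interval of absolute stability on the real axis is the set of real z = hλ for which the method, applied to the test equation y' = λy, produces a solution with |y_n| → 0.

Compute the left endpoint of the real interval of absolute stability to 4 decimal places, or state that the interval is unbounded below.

On y'=λy, z=hλ:
  k1=λy_n ⇒ h·k1=z·y_n;  k2=λ(1+11/16z)y_n ⇒ h·k2=z(1+11/16z)y_n
  y_{n+1}/y_n = 1 − 3/13z + 16/13z(1+11/16z) = 1 + z + 11/13z²
  R(z) = 1 + z + 11/13z².

Boundary: |R(x)|=1, x<0.
x=-0.38: |R|=0.7422
R=1: x+11/13x²=0 ⇒ x=−13/11=-1.1818; min R=1−1/(4·11/13)=0.7045>−1
Confirm numerically:
  x=-1.159: |R|=0.97762 <1
  x=-0.916: |R|=0.79397 <1
  x=-0.646: |R|=0.70711 <1
  x=-0.494: |R|=0.71249 <1
  x=-1.568: |R|=1.51237 >1
  x=-1.322: |R|=1.15681 >1
Stable set (-1.1818, 0).

z* = -1.1818.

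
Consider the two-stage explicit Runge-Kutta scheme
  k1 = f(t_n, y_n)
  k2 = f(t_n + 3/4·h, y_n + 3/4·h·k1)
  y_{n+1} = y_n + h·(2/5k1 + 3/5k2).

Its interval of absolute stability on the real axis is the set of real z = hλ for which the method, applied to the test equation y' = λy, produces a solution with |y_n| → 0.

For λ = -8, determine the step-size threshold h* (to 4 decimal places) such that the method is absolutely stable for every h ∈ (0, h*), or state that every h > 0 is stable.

(-2.2222,0); λ=-8 ⇒ h* = (20/9)/8 = 0.2778.

With y'=λy (z=hλ):
  k1=λy_n ⇒ h·k1=z·y_n;  k2=λ(1+3/4z)y_n ⇒ h·k2=z(1+3/4z)y_n
  y_{n+1}/y_n = 1 + 2/5z + 3/5z(1+3/4z) = 1 + z + 9/20z²
  ⇒ R(z) = 1 + z + 9/20z².

Boundary: |R(x)|=1, x<0.
x=-1.21: |R|=0.4488
R=1: x+9/20x²=0 ⇒ x=−20/9=-2.2222; min R=1−1/(4·9/20)=0.4444>−1
Confirm numerically:
  x=-1.936: |R|=0.75064 <1
  x=-1.729: |R|=0.61625 <1
  x=-1.248: |R|=0.45288 <1
  x=-2.814: |R|=1.74937 >1
  x=-2.539: |R|=1.36193 >1
Stable set (-2.2222, 0).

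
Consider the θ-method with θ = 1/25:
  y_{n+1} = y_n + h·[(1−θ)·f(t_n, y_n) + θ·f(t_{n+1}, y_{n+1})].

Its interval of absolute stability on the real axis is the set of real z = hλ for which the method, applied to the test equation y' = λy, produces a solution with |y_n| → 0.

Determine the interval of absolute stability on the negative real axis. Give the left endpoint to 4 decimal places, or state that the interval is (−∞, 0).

Test eqn y'=λy, z=hλ:
  y_{n+1} = y_n + z·[24/25·y_n + 1/25·y_{n+1}] ⇒ (1 − 1/25z)y_{n+1} = (1 + 24/25z)y_n
  R(z) = (1 + 24/25z)/(1 − 1/25z).

Boundary: |R(x)|=1, x<0.
x=-1.61: |R|=0.5126
R=−1: 1+24/25x = −1+1/25x ⇒ -23/25x=2 ⇒ x=2/(-23/25)=-2.1739
Confirm numerically:
  x=-1.813: |R|=0.69041 <1
  x=-1.534: |R|=0.44532 <1
  x=-1.351: |R|=0.28174 <1
  x=-1.344: |R|=0.27543 <1
  x=-2.319: |R|=1.12215 >1
  x=-2.283: |R|=1.09196 >1
So |R|<1 on (-2.1739, 0).

(-2.1739, 0).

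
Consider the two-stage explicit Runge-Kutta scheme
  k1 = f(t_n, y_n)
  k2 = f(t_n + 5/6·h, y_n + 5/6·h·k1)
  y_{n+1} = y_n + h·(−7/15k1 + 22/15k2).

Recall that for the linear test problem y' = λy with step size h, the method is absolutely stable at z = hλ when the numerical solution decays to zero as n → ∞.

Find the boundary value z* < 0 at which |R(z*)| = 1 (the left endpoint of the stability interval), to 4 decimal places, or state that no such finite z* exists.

With y'=λy (z=hλ):
  k1=λy_n ⇒ h·k1=z·y_n;  k2=λ(1+5/6z)y_n ⇒ h·k2=z(1+5/6z)y_n
  y_{n+1}/y_n = 1 − 7/15z + 22/15z(1+5/6z) = 1 + z + 11/9z²
  so R(z) = 1 + z + 11/9z².

Need |R(x)|<1, x<0.
x=-0.79: |R|=0.9728
R=1: x+11/9x²=0 ⇒ x=−9/11=-0.8182; min R=1−1/(4·11/9)=0.7955>−1
Confirm numerically:
  x=-0.651: |R|=0.86698 <1
  x=-0.594: |R|=0.83724 <1
  x=-0.436: |R|=0.79634 <1
  x=-0.333: |R|=0.80253 <1
  x=-1.114: |R|=1.40277 >1
  x=-1.089: |R|=1.36046 >1
  x=-0.927: |R|=1.12329 >1
Stable set (-0.8182, 0).

left endpoint -0.8182.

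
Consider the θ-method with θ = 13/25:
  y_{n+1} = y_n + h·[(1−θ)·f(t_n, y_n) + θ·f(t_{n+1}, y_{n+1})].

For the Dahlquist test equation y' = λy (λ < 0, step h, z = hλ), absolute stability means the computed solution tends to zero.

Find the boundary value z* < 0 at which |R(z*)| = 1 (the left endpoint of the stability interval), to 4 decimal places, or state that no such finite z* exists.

unbounded; (−∞, 0).

With y'=λy (z=hλ):
  y_{n+1} = y_n + z·[12/25·y_n + 13/25·y_{n+1}] ⇒ (1 − 13/25z)y_{n+1} = (1 + 12/25z)y_n
  Hence R(z) = (1 + 12/25z)/(1 − 13/25z).

Need |R(x)|<1, x<0.
x=-0.91: |R|=0.3823
x=-2: |R|=0.0196
x=-10: |R|=0.6129
x=-100: |R|=0.8868
θ=13/25≥1/2 ⇒ |1+12/25x|<|1−13/25x| ∀x<0 ⇒ stable on all of ℝ⁻.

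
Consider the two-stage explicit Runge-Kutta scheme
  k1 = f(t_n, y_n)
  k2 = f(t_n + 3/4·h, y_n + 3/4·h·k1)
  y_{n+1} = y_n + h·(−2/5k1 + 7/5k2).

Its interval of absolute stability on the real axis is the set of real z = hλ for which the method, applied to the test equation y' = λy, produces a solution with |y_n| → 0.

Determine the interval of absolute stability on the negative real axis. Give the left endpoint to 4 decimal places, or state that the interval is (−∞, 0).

(-0.9524, 0).

With y'=λy (z=hλ):
  k1=λy_n ⇒ h·k1=z·y_n;  k2=λ(1+3/4z)y_n ⇒ h·k2=z(1+3/4z)y_n
  y_{n+1}/y_n = 1 − 2/5z + 7/5z(1+3/4z) = 1 + z + 21/20z²
  so R(z) = 1 + z + 21/20z².

Find x<0 with |R(x)|<1.
x=-0.46: |R|=0.7622
R=1: x+21/20x²=0 ⇒ x=−20/21=-0.9524; min R=1−1/(4·21/20)=0.7619>−1
Confirm numerically:
  x=-0.790: |R|=0.86531 <1
  x=-0.718: |R|=0.82330 <1
  x=-0.536: |R|=0.76566 <1
  x=-0.438: |R|=0.76344 <1
  x=-1.541: |R|=1.95242 >1
  x=-1.445: |R|=1.74743 >1
  x=-1.420: |R|=1.69722 >1
Interval (-0.9524, 0).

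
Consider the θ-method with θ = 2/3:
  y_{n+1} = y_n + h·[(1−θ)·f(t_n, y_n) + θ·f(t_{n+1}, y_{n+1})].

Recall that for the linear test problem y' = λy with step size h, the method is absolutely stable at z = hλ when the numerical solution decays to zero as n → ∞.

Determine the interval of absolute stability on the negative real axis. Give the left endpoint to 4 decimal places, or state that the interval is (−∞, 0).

(−∞, 0) — no finite endpoint.

Set f=λy, z=hλ:
  y_{n+1} = y_n + z·[1/3·y_n + 2/3·y_{n+1}] ⇒ (1 − 2/3z)y_{n+1} = (1 + 1/3z)y_n
  so R(z) = (1 + 1/3z)/(1 − 2/3z).

Find x<0 with |R(x)|<1.
x=-1.04: |R|=0.3858
x=-2: |R|=0.1429
x=-10: |R|=0.3043
x=-100: |R|=0.4778
θ=2/3≥1/2 ⇒ |1+1/3x|<|1−2/3x| ∀x<0 ⇒ stable on all of ℝ⁻.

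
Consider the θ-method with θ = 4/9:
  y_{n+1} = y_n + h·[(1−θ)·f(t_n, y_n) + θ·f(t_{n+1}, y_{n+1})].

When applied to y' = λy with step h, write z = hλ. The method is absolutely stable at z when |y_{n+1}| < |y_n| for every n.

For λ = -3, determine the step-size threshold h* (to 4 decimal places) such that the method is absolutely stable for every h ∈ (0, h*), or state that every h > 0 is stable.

(-18.0000,0); λ=-3 ⇒ h* = (18)/3 = 6.0000.

Test eqn y'=λy, z=hλ:
  y_{n+1} = y_n + z·[5/9·y_n + 4/9·y_{n+1}] ⇒ (1 − 4/9z)y_{n+1} = (1 + 5/9z)y_n
  so R(z) = (1 + 5/9z)/(1 − 4/9z).

Find x<0 with |R(x)|<1.
x=-0.93: |R|=0.3420
R=−1: 1+5/9x = −1+4/9x ⇒ -1/9x=2 ⇒ x=2/(-1/9)=-18.0000
Confirm numerically:
  x=-12.018: |R|=0.89519 <1
  x=-8.796: |R|=0.79169 <1
  x=-7.671: |R|=0.73972 <1
  x=-18.236: |R|=1.00288 >1
  x=-18.117: |R|=1.00144 >1
Interval (-18.0000, 0).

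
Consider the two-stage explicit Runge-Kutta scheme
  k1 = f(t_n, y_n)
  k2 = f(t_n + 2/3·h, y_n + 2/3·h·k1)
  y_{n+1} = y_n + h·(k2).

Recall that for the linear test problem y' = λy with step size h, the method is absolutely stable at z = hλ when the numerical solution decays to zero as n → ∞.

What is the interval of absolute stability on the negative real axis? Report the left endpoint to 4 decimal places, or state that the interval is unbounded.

With y'=λy (z=hλ):
  k1=λy_n ⇒ h·k1=z·y_n;  k2=λ(1+2/3z)y_n ⇒ h·k2=z(1+2/3z)y_n
  y_{n+1}/y_n = 1 + z(1+2/3z) = 1 + z + 2/3z²
  so R(z) = 1 + z + 2/3z².

Find x<0 with |R(x)|<1.
x=-1.06: |R|=0.6891
R=1: x+2/3x²=0 ⇒ x=−3/2=-1.5000; min R=1−1/(4·2/3)=0.6250>−1
Confirm numerically:
  x=-0.920: |R|=0.64427 <1
  x=-0.810: |R|=0.62740 <1
  x=-0.697: |R|=0.62687 <1
  x=-1.989: |R|=1.64841 >1
  x=-1.984: |R|=1.64017 >1
  x=-1.765: |R|=1.31182 >1
Stable set (-1.5000, 0).

(-1.5000, 0).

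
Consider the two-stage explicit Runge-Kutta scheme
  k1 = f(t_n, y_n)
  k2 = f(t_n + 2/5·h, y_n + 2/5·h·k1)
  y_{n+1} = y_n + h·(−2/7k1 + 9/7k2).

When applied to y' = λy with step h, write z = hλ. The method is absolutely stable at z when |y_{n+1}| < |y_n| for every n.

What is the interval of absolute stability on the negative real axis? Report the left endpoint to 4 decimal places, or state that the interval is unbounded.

With y'=λy (z=hλ):
  k1=λy_n ⇒ h·k1=z·y_n;  k2=λ(1+2/5z)y_n ⇒ h·k2=z(1+2/5z)y_n
  y_{n+1}/y_n = 1 − 2/7z + 9/7z(1+2/5z) = 1 + z + 18/35z²
  R(z) = 1 + z + 18/35z².

Boundary: |R(x)|=1, x<0.
x=-1.08: |R|=0.5199
R=1: x+18/35x²=0 ⇒ x=−35/18=-1.9444; min R=1−1/(4·18/35)=0.5139>−1
Confirm numerically:
  x=-1.837: |R|=0.89849 <1
  x=-1.654: |R|=0.75294 <1
  x=-1.644: |R|=0.74598 <1
  x=-2.380: |R|=1.53312 >1
  x=-2.255: |R|=1.36016 >1
Stable set (-1.9444, 0).

z∈(-1.9444,0).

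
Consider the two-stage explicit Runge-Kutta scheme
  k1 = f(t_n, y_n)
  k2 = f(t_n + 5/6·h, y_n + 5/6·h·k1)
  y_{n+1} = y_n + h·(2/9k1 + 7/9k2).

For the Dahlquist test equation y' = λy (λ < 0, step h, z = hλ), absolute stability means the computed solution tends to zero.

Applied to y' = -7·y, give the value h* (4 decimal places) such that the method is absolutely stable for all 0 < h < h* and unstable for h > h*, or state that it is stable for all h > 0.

(-1.5429,0); λ=-7 ⇒ h* = (54/35)/7 = 0.2204.

With y'=λy (z=hλ):
  k1=λy_n ⇒ h·k1=z·y_n;  k2=λ(1+5/6z)y_n ⇒ h·k2=z(1+5/6z)y_n
  y_{n+1}/y_n = 1 + 2/9z + 7/9z(1+5/6z) = 1 + z + 35/54z²
  so R(z) = 1 + z + 35/54z².

Need |R(x)|<1, x<0.
x=-1.52: |R|=0.9775
R=1: x+35/54x²=0 ⇒ x=−54/35=-1.5429; min R=1−1/(4·35/54)=0.6143>−1
Confirm numerically:
  x=-1.431: |R|=0.89625 <1
  x=-1.415: |R|=0.88274 <1
  x=-1.368: |R|=0.84496 <1
  x=-1.305: |R|=0.79881 <1
  x=-1.931: |R|=1.48579 >1
  x=-1.660: |R|=1.12604 >1
Stable set (-1.5429, 0).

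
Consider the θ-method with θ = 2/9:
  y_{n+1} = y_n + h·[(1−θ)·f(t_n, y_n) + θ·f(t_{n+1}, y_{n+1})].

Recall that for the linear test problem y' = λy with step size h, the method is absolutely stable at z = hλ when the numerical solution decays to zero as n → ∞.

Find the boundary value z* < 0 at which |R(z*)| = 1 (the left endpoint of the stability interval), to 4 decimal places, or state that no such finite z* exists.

On y'=λy, z=hλ:
  y_{n+1} = y_n + z·[7/9·y_n + 2/9·y_{n+1}] ⇒ (1 − 2/9z)y_{n+1} = (1 + 7/9z)y_n
  Hence R(z) = (1 + 7/9z)/(1 − 2/9z).

Solve |R(x)|<1 on ℝ⁻.
x=-1.44: |R|=0.0909
R=−1: 1+7/9x = −1+2/9x ⇒ -5/9x=2 ⇒ x=2/(-5/9)=-3.6000
Confirm numerically:
  x=-3.025: |R|=0.80897 <1
  x=-2.880: |R|=0.75610 <1
  x=-2.809: |R|=0.72944 <1
  x=-2.110: |R|=0.43646 <1
  x=-4.103: |R|=1.14617 >1
  x=-3.910: |R|=1.09215 >1
So |R|<1 on (-3.6000, 0).

z* = -3.6000.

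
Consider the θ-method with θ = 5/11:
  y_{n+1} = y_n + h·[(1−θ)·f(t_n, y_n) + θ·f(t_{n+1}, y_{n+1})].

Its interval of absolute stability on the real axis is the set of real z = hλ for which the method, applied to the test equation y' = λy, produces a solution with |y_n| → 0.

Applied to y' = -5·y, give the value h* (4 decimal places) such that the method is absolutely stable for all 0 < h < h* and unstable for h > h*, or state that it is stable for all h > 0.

(-22.0000,0); λ=-5 ⇒ h* = (22)/5 = 4.4000.

Set f=λy, z=hλ:
  y_{n+1} = y_n + z·[6/11·y_n + 5/11·y_{n+1}] ⇒ (1 − 5/11z)y_{n+1} = (1 + 6/11z)y_n
  so R(z) = (1 + 6/11z)/(1 − 5/11z).

Solve |R(x)|<1 on ℝ⁻.
x=-1.67: |R|=0.0506
R=−1: 1+6/11x = −1+5/11x ⇒ -1/11x=2 ⇒ x=2/(-1/11)=-22.0000
Confirm numerically:
  x=-21.526: |R|=0.99600 <1
  x=-21.231: |R|=0.99344 <1
  x=-14.659: |R|=0.91291 <1
  x=-22.294: |R|=1.00240 >1
  x=-22.109: |R|=1.00090 >1
Stable set (-22.0000, 0).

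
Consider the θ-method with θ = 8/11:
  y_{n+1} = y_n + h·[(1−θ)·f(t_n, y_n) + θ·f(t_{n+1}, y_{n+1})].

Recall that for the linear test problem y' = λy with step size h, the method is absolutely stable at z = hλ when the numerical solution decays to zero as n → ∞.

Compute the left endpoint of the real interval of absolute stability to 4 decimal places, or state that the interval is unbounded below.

(−∞, 0) — no finite endpoint.

Test eqn y'=λy, z=hλ:
  y_{n+1} = y_n + z·[3/11·y_n + 8/11·y_{n+1}] ⇒ (1 − 8/11z)y_{n+1} = (1 + 3/11z)y_n
  so R(z) = (1 + 3/11z)/(1 − 8/11z).

Find x<0 with |R(x)|<1.
x=-0.98: |R|=0.4278
x=-2: |R|=0.1852
x=-10: |R|=0.2088
x=-100: |R|=0.3564
θ=8/11≥1/2 ⇒ |1+3/11x|<|1−8/11x| ∀x<0 ⇒ interval (−∞,0).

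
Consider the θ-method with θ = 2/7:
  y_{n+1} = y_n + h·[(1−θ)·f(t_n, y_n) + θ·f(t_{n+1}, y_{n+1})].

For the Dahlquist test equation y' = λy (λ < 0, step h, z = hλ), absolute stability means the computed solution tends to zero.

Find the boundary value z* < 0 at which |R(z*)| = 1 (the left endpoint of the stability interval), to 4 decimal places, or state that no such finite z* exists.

Test eqn y'=λy, z=hλ:
  y_{n+1} = y_n + z·[5/7·y_n + 2/7·y_{n+1}] ⇒ (1 − 2/7z)y_{n+1} = (1 + 5/7z)y_n
  so R(z) = (1 + 5/7z)/(1 − 2/7z).

Find x<0 with |R(x)|<1.
x=-0.69: |R|=0.4236
R=−1: 1+5/7x = −1+2/7x ⇒ -3/7x=2 ⇒ x=2/(-3/7)=-4.6667
Confirm numerically:
  x=-3.991: |R|=0.86470 <1
  x=-3.548: |R|=0.76192 <1
  x=-3.243: |R|=0.68330 <1
  x=-4.966: |R|=1.05304 >1
  x=-4.821: |R|=1.02782 >1
  x=-4.782: |R|=1.02089 >1
So |R|<1 on (-4.6667, 0).

left endpoint -4.6667.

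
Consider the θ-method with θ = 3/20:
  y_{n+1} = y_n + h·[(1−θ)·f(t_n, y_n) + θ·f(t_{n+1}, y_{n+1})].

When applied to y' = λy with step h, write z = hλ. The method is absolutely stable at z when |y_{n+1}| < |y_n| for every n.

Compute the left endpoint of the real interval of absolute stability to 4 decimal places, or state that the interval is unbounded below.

Set f=λy, z=hλ:
  y_{n+1} = y_n + z·[17/20·y_n + 3/20·y_{n+1}] ⇒ (1 − 3/20z)y_{n+1} = (1 + 17/20z)y_n
  Hence R(z) = (1 + 17/20z)/(1 − 3/20z).

Need |R(x)|<1, x<0.
x=-0.67: |R|=0.3912
R=−1: 1+17/20x = −1+3/20x ⇒ -7/10x=2 ⇒ x=2/(-7/10)=-2.8571
Confirm numerically:
  x=-2.377: |R|=0.75224 <1
  x=-2.371: |R|=0.74898 <1
  x=-2.325: |R|=0.72382 <1
  x=-1.902: |R|=0.47981 <1
  x=-3.453: |R|=1.27478 >1
  x=-3.164: |R|=1.14567 >1
  x=-3.010: |R|=1.07372 >1
So |R|<1 on (-2.8571, 0).

left endpoint -2.8571.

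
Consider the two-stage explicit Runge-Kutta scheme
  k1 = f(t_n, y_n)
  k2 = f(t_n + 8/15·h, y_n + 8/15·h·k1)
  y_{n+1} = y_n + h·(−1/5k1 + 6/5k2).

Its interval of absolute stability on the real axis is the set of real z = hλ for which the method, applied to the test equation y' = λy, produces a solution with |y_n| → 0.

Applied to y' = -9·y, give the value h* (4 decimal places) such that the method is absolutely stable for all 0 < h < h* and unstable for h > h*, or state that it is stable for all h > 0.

With y'=λy (z=hλ):
  k1=λy_n ⇒ h·k1=z·y_n;  k2=λ(1+8/15z)y_n ⇒ h·k2=z(1+8/15z)y_n
  y_{n+1}/y_n = 1 − 1/5z + 6/5z(1+8/15z) = 1 + z + 16/25z²
  ⇒ R(z) = 1 + z + 16/25z².

Find x<0 with |R(x)|<1.
x=-0.5: |R|=0.6600
R=1: x+16/25x²=0 ⇒ x=−25/16=-1.5625; min R=1−1/(4·16/25)=0.6094>−1
Confirm numerically:
  x=-1.386: |R|=0.84344 <1
  x=-1.318: |R|=0.79376 <1
  x=-1.231: |R|=0.73883 <1
  x=-1.161: |R|=0.70167 <1
  x=-2.117: |R|=1.75128 >1
  x=-1.876: |R|=1.37640 >1
  x=-1.862: |R|=1.35691 >1
So |R|<1 on (-1.5625, 0).

(-1.5625,0); λ=-9 ⇒ h* = (25/16)/9 = 0.1736.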